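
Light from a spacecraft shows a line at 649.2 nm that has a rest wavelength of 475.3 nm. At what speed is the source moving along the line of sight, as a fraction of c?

0.302c

λ'/λ₀ = 1.3659 > 1 (redshift), so the source is receding.
λ'/λ₀ = √((1 + β)/(1 − β)) for a receding source ⇒ β = (r² − 1)/(r² + 1) with r = λ'/λ₀.
β = (1.8656 − 1)/(1.8656 + 1) ≈ 0.302.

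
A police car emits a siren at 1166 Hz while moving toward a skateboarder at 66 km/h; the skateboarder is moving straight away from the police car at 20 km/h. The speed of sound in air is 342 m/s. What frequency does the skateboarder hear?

1212 Hz

66 km/h = 18.33 m/s; 20 km/h = 5.556 m/s.
Both move, so f' = f · (v − v_o)/(v − v_s).
f' = 1166 × (342 − 5.556)/(342 − 18.33) = 1166 × 336.44/323.67 ≈ 1212 Hz.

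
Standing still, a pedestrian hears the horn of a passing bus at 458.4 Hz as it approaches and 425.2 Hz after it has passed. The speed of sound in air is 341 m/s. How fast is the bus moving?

f₁/f₂ = (v + v_s)/(v − v_s), so v_s = v · (f₁ − f₂)/(f₁ + f₂).
v_s = 341 × (458.4 − 425.2)/(458.4 + 425.2) = 341 × 33.2/883.6 ≈ 12.8 m/s.

12.8 m/s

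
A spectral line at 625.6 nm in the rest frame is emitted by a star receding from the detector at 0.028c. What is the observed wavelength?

Relativistic Doppler for wavelength: λ' = λ₀ · √((1 + β)/(1 − β)).
λ' = 625.6 × √(1.0280/0.9720) = 625.6 × 1.02840 ≈ 643.4 nm.

643.4 nm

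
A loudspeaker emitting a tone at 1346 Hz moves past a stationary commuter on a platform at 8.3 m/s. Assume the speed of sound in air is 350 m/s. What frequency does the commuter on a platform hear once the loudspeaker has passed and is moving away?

1315 Hz

Receding: f₂ = f · v/(v + v_s) = 1346 × 350/358.3 ≈ 1315 Hz.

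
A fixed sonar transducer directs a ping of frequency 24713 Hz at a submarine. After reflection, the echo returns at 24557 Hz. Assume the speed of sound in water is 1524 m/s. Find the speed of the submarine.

Double Doppler shift off a moving reflector: f₂ = f₀ · (v + u)/(v − u) (u > 0 toward emitter).
Rearranging, u = v · (f₂ − f₀)/(f₂ + f₀) = 1524 × -156/49270 ≈ -4.8 m/s.
So the submarine is moving at 4.8 m/s away from the emitter.

4.8 m/s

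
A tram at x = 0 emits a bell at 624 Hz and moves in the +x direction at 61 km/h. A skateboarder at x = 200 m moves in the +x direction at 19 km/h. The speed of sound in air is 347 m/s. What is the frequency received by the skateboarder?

646 Hz

61 km/h = 16.94 m/s; 19 km/h = 5.278 m/s.
The observer lies on the +x side, so the source is heading toward the observer and the observer is heading away from the source.
General Doppler shift: f' = f · (v − v_o)/(v − v_s).
f' = 624 × (347 − 5.278)/(347 − 16.94) = 624 × 341.72/330.06 ≈ 646 Hz.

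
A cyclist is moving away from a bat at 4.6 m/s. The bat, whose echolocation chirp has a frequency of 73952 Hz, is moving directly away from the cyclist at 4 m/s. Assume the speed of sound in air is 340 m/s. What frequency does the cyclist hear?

72103 Hz

With source receding and observer receding, f' = f · (v − v_o)/(v + v_s).
f' = 73952 × (340 − 4.6)/(340 + 4) = 73952 × 335.4/344 ≈ 72103 Hz.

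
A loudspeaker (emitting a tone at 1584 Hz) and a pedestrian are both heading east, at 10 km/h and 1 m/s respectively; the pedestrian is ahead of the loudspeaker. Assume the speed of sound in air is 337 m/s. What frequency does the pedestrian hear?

1592 Hz

10 km/h = 2.778 m/s.
The pedestrian is ahead, so the loudspeaker is moving toward it while the pedestrian is moving away from the loudspeaker.
General Doppler shift: f' = f · (v − v_o)/(v − v_s).
f' = 1584 × (337 − 1)/(337 − 2.778) = 1584 × 336/334.22 ≈ 1592 Hz.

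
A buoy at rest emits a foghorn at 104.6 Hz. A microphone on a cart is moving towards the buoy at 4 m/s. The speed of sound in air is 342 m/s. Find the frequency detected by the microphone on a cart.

Only the observer moves, toward the source, so f' = f · (v + v_o)/v.
f' = 104.6 × (342 + 4)/342 = 104.6 × 346/342 ≈ 106 Hz.

106 Hz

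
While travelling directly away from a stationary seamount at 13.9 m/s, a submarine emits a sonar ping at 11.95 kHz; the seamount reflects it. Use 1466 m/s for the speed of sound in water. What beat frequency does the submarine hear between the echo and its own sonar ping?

224 Hz

The seamount receives the sound from a moving source: f₁ = f₀ · v/(v + v_e) = 11.95 × 1466/1479.9 ≈ 11.838 kHz.
On the return leg the submarine is a moving observer: f₂ = f₁ · (v − v_e)/v = 11.838 × 1452.1/1466 ≈ 11.726 kHz.
Beat against the emitted tone (with f₀ = 11950 Hz): |f₂ − f₀| = 2v_e·f₀/(v + v_e) = 2 × 13.9 × 11950/1479.9 ≈ 224 Hz.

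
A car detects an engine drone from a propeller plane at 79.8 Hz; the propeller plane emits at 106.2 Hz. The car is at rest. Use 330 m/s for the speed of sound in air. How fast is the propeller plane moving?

109 m/s

f' < f, so the propeller plane is receding.
f' = f · v/(v + v_s) ⇒ v_s = v · |1 − f/f'|.
v_s = 330 × |1 − 106.2/79.8| = 330 × 0.3308 ≈ 109 m/s.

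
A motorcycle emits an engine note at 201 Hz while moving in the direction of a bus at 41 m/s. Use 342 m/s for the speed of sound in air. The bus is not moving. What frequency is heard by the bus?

228 Hz

Moving source, stationary observer: f' = f · v/(v − v_s) since the source is approaching.
f' = 201 × 342/(342 − 41) = 201 × 342/301 ≈ 228 Hz.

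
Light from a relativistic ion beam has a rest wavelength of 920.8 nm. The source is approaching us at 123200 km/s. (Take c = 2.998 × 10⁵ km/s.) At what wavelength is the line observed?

β = v/c = 123200/299800 = 0.4109.
Relativistic Doppler for wavelength: λ' = λ₀ · √((1 − β)/(1 + β)).
λ' = 920.8 × √(0.5891/1.4109) = 920.8 × 0.64614 ≈ 595.0 nm.

595.0 nm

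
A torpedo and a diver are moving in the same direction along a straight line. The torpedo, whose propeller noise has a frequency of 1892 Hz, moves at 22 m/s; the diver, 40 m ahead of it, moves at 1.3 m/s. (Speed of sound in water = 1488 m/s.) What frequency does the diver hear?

The diver is ahead, so the torpedo is moving toward it while the diver is moving away from the torpedo.
General Doppler shift: f' = f · (v − v_o)/(v − v_s).
f' = 1892 × (1488 − 1.3)/(1488 − 22) = 1892 × 1486.7/1466 ≈ 1919 Hz.

1919 Hz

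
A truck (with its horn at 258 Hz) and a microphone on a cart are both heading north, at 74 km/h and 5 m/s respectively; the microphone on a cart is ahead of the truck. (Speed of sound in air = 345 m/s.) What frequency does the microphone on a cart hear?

74 km/h = 20.56 m/s.
The microphone on a cart is ahead, so the truck is moving toward it while the microphone on a cart is moving away from the truck.
Both move, so f' = f · (v − v_o)/(v − v_s).
f' = 258 × (345 − 5)/(345 − 20.56) = 258 × 340/324.44 ≈ 270 Hz.

270 Hz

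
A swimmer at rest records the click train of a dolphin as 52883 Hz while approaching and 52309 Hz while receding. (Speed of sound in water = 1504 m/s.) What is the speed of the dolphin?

f₁/f₂ = (v + v_s)/(v − v_s), so v_s = v · (f₁ − f₂)/(f₁ + f₂).
v_s = 1504 × (52883 − 52309)/(52883 + 52309) = 1504 × 574/105192 ≈ 8.2 m/s.

8.2 m/s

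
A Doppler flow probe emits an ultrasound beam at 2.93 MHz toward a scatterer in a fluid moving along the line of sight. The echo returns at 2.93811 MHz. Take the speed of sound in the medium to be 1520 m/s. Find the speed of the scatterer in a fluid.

Double Doppler shift off a moving reflector: f₂ = f₀ · (v + u)/(v − u) (u > 0 toward emitter).
Rearranging, u = v · (f₂ − f₀)/(f₂ + f₀) = 1520 × 0.00811/5.86811 ≈ 2.10 m/s.
So the scatterer in a fluid is moving at 2.10 m/s toward the emitter.

2.10 m/s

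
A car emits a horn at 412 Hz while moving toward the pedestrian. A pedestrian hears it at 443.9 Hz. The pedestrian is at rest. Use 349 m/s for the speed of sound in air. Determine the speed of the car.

25 m/s

f' = f · v/(v − v_s) ⇒ v_s = v · |1 − f/f'|.
v_s = 349 × |1 − 412/443.9| = 349 × 0.07186 ≈ 25 m/s.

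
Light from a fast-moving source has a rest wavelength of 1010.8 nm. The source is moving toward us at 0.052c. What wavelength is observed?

959.5 nm

Relativistic Doppler for wavelength: λ' = λ₀ · √((1 − β)/(1 + β)).
λ' = 1010.8 × √(0.9480/1.0520) = 1010.8 × 0.94928 ≈ 959.5 nm.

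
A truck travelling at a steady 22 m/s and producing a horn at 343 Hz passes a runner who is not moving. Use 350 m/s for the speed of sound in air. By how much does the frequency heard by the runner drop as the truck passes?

43.3 Hz

Approaching: f₁ = f · v/(v − v_s) = 343 × 350/328 ≈ 366.0 Hz.
Receding: f₂ = f · v/(v + v_s) = 343 × 350/372 ≈ 322.7 Hz.
Drop: f₁ − f₂ = 2f·v·v_s/(v² − v_s²) = 2 × 343 × 350 × 22/(350² − 22²) ≈ 43.3 Hz.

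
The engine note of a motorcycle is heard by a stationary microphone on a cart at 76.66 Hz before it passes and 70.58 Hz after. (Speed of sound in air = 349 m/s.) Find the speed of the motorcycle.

f₁/f₂ = (v + v_s)/(v − v_s), so v_s = v · (f₁ − f₂)/(f₁ + f₂).
v_s = 349 × (76.66 − 70.58)/(76.66 + 70.58) = 349 × 6.08/147.24 ≈ 14.4 m/s.

14.4 m/s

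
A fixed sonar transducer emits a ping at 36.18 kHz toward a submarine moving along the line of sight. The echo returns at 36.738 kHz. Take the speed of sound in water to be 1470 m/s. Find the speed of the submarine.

Double Doppler shift off a moving reflector: f₂ = f₀ · (v + u)/(v − u) (u > 0 toward emitter).
Rearranging, u = v · (f₂ − f₀)/(f₂ + f₀) = 1470 × 0.558/72.918 ≈ 11.2 m/s.
So the submarine is moving at 11.2 m/s toward the emitter.

11.2 m/s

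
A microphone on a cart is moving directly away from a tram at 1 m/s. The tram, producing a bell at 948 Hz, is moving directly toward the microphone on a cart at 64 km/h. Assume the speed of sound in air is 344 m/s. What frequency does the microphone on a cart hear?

64 km/h = 17.78 m/s.
Both move, so f' = f · (v − v_o)/(v − v_s).
f' = 948 × (344 − 1)/(344 − 17.78) = 948 × 343/326.22 ≈ 997 Hz.

997 Hz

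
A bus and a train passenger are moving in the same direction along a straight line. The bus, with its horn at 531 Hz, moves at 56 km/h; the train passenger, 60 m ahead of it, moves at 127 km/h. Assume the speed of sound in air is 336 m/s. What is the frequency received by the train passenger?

498 Hz

56 km/h = 15.56 m/s; 127 km/h = 35.28 m/s.
The train passenger is ahead, so the bus is moving toward it while the train passenger is moving away from the bus.
General Doppler shift: f' = f · (v − v_o)/(v − v_s).
f' = 531 × (336 − 35.28)/(336 − 15.56) = 531 × 300.72/320.44 ≈ 498 Hz.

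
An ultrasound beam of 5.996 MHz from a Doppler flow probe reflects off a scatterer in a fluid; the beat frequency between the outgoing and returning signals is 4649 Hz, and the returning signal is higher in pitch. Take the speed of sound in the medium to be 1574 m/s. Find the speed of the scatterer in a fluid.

Double Doppler shift off a moving reflector: f₂ = f₀ · (v + u)/(v − u) (u > 0 toward emitter).
Returning signal is higher, so f₂ = f₀ + Δf = 5996000 + 4649 = 6000649 Hz.
Rearranging, u = v · (f₂ − f₀)/(f₂ + f₀) = 1574 × 4649/11996649 ≈ 0.61 m/s.
So the scatterer in a fluid is moving at 0.61 m/s toward the emitter.

0.61 m/s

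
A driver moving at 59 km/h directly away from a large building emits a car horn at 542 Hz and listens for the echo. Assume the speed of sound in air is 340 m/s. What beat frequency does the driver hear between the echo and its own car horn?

49.8 Hz

59 km/h = 16.39 m/s.
The large building receives the sound from a moving source: f₁ = f₀ · v/(v + v_e) = 542 × 340/356.39 ≈ 517.1 Hz.
On the return leg the driver is a moving observer: f₂ = f₁ · (v − v_e)/v = 517.1 × 323.61/340 ≈ 492.2 Hz.
Equivalently f₂ = f₀ · (v − v_e)/(v + v_e).
Beat against the emitted tone: |f₂ − f₀| = 2v_e·f₀/(v + v_e) = 2 × 16.39 × 542/356.39 ≈ 49.8 Hz.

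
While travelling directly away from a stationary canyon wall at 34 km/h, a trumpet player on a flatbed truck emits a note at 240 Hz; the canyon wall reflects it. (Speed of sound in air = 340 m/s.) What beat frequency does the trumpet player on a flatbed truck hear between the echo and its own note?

34 km/h = 9.444 m/s.
The canyon wall receives the sound from a moving source: f₁ = f₀ · v/(v + v_e) = 240 × 340/349.44 ≈ 233.51 Hz.
On the return leg the trumpet player on a flatbed truck is a moving observer: f₂ = f₁ · (v − v_e)/v = 233.51 × 330.56/340 ≈ 227.03 Hz.
Equivalently f₂ = f₀ · (v − v_e)/(v + v_e).
Beat against the emitted tone: |f₂ − f₀| = 2v_e·f₀/(v + v_e) = 2 × 9.444 × 240/349.44 ≈ 13.0 Hz.

13.0 Hz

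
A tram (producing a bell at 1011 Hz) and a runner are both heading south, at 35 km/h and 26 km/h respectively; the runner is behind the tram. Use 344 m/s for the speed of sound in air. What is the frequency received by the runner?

1004 Hz

35 km/h = 9.722 m/s; 26 km/h = 7.222 m/s.
The runner is behind, so the tram is moving away from it while the runner is moving toward the tram.
General Doppler shift: f' = f · (v + v_o)/(v + v_s).
f' = 1011 × (344 + 7.222)/(344 + 9.722) = 1011 × 351.22/353.72 ≈ 1004 Hz.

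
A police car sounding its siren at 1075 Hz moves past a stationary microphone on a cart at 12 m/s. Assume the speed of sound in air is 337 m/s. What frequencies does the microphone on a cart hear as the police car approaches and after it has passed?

1115 Hz approaching; 1038 Hz receding

Approaching: f₁ = f · v/(v − v_s) = 1075 × 337/325 ≈ 1115 Hz.
Receding: f₂ = f · v/(v + v_s) = 1075 × 337/349 ≈ 1038 Hz.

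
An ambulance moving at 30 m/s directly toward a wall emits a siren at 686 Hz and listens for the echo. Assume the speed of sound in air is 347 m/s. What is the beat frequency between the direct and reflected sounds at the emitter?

The wall receives the sound from a moving source: f₁ = f₀ · v/(v − v_e) = 686 × 347/317 ≈ 750.9 Hz.
On the return leg the ambulance is a moving observer: f₂ = f₁ · (v + v_e)/v = 750.9 × 377/347 ≈ 815.8 Hz.
Equivalently f₂ = f₀ · (v + v_e)/(v − v_e).
Beat against the emitted tone: |f₂ − f₀| = 2v_e·f₀/(v − v_e) = 2 × 30 × 686/317 ≈ 130 Hz.

130 Hz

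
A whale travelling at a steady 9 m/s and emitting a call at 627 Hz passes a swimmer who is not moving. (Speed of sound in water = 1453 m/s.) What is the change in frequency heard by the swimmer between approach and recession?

7.77 Hz

Approaching: f₁ = f · v/(v − v_s) = 627 × 1453/1444 ≈ 630.91 Hz.
Receding: f₂ = f · v/(v + v_s) = 627 × 1453/1462 ≈ 623.14 Hz.
Drop: f₁ − f₂ = 2f·v·v_s/(v² − v_s²) = 2 × 627 × 1453 × 9/(1453² − 9²) ≈ 7.77 Hz.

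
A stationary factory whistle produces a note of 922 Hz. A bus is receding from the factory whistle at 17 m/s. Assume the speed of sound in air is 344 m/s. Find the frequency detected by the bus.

Only the observer moves, away from the source, so f' = f · (v − v_o)/v.
f' = 922 × (344 − 17)/344 = 922 × 327/344 ≈ 876 Hz.

876 Hz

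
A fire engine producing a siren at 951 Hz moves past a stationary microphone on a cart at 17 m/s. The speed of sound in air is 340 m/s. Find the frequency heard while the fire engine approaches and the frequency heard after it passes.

1001 Hz approaching; 906 Hz receding

Approaching: f₁ = f · v/(v − v_s) = 951 × 340/323 ≈ 1001 Hz.
Receding: f₂ = f · v/(v + v_s) = 951 × 340/357 ≈ 906 Hz.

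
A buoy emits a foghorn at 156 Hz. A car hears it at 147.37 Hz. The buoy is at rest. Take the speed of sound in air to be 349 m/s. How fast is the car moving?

19.3 m/s

f' < f, so the car is receding.
f' = f · (v − v_o)/v ⇒ v_o = v · |f'/f − 1|.
v_o = 349 × |147.37/156 − 1| = 349 × 0.05532 ≈ 19.3 m/s.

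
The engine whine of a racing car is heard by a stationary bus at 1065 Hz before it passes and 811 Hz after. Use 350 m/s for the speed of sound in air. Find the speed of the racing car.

47 m/s

f₁/f₂ = (v + v_s)/(v − v_s), so v_s = v · (f₁ − f₂)/(f₁ + f₂).
v_s = 350 × (1065 − 811)/(1065 + 811) = 350 × 254/1876 ≈ 47 m/s.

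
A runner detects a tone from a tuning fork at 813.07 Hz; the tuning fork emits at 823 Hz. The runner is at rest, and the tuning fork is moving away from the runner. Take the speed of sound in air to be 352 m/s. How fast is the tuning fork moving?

4.3 m/s

f' = f · v/(v + v_s) ⇒ v_s = v · |1 − f/f'|.
v_s = 352 × |1 − 823/813.07| = 352 × 0.01221 ≈ 4.3 m/s.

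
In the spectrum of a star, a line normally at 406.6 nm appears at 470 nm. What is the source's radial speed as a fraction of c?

λ'/λ₀ = 1.1559 > 1 (redshift), so the source is receding.
λ'/λ₀ = √((1 + β)/(1 − β)) for a receding source ⇒ β = (r² − 1)/(r² + 1) with r = λ'/λ₀.
β = (1.3362 − 1)/(1.3362 + 1) ≈ 0.144.

0.144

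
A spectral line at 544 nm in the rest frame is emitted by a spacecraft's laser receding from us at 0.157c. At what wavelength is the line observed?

637.3 nm

Relativistic Doppler for wavelength: λ' = λ₀ · √((1 + β)/(1 − β)).
λ' = 544 × √(1.1570/0.8430) = 544 × 1.17153 ≈ 637.3 nm.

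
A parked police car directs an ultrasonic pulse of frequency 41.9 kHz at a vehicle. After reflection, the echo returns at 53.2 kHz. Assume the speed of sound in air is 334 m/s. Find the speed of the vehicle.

Double Doppler shift off a moving reflector: f₂ = f₀ · (v + u)/(v − u) (u > 0 toward emitter).
Rearranging, u = v · (f₂ − f₀)/(f₂ + f₀) = 334 × 11.3/95.1 ≈ 40 m/s.
So the vehicle is moving at 40 m/s toward the emitter.

40 m/s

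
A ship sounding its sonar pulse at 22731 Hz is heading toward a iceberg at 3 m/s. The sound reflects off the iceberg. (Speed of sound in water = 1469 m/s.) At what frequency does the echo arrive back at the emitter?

22824 Hz

The iceberg receives the sound from a moving source: f₁ = f₀ · v/(v − v_e) = 22731 × 1469/1466 ≈ 22778 Hz.
On the return leg the ship is a moving observer: f₂ = f₁ · (v + v_e)/v = 22778 × 1472/1469 ≈ 22824 Hz.
Equivalently f₂ = f₀ · (v + v_e)/(v − v_e).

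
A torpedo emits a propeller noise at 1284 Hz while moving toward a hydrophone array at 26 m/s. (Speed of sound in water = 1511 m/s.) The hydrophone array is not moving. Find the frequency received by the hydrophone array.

Only the source moves, toward the listener, so f' = f · v/(v − v_s).
f' = 1284 × 1511/(1511 − 26) = 1284 × 1511/1485 ≈ 1306 Hz.

1306 Hz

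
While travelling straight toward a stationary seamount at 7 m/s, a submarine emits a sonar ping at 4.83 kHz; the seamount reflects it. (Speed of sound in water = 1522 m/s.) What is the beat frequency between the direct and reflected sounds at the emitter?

44.6 Hz

The seamount receives the sound from a moving source: f₁ = f₀ · v/(v − v_e) = 4.83 × 1522/1515 ≈ 4.8523 kHz.
On the return leg the submarine is a moving observer: f₂ = f₁ · (v + v_e)/v = 4.8523 × 1529/1522 ≈ 4.8746 kHz.
Equivalently f₂ = f₀ · (v + v_e)/(v − v_e).
Beat against the emitted tone (with f₀ = 4830 Hz): |f₂ − f₀| = 2v_e·f₀/(v − v_e) = 2 × 7 × 4830/1515 ≈ 44.6 Hz.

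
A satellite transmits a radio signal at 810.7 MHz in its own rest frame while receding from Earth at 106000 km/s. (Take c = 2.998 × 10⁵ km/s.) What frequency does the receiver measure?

560.2 MHz

β = v/c = 106000/299800 = 0.3536.
Relativistic Doppler for frequency: f' = f₀ · √((1 − β)/(1 + β)).
f' = 810.7 × √(0.6464/1.3536) = 810.7 × 0.69107 ≈ 560.2 MHz.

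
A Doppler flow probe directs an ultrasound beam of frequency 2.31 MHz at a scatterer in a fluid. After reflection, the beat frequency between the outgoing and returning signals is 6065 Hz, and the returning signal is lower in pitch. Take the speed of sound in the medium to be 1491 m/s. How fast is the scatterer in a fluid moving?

Double Doppler shift off a moving reflector: f₂ = f₀ · (v + u)/(v − u) (u > 0 toward emitter).
Returning signal is lower, so f₂ = f₀ − Δf = 2310000 − 6065 = 2303935 Hz.
Rearranging, u = v · (f₂ − f₀)/(f₂ + f₀) = 1491 × -6065/4613935 ≈ -1.96 m/s.
So the scatterer in a fluid is moving at 1.96 m/s away from the emitter.

1.96 m/s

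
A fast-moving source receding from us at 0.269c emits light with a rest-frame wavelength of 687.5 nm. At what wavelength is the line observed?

905.8 nm

Relativistic Doppler for wavelength: λ' = λ₀ · √((1 + β)/(1 − β)).
λ' = 687.5 × √(1.2690/0.7310) = 687.5 × 1.31757 ≈ 905.8 nm.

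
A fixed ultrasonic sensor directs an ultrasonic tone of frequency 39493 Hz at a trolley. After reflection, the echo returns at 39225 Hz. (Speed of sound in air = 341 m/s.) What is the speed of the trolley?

Double Doppler shift off a moving reflector: f₂ = f₀ · (v + u)/(v − u) (u > 0 toward emitter).
Rearranging, u = v · (f₂ − f₀)/(f₂ + f₀) = 341 × -268/78718 ≈ -1.16 m/s.
So the trolley is moving at 1.16 m/s away from the emitter.

1.16 m/s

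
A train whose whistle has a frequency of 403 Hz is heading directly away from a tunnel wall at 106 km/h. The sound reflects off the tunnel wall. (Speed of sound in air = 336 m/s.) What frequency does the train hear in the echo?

106 km/h = 29.44 m/s.
The tunnel wall receives the sound from a moving source: f₁ = f₀ · v/(v + v_e) = 403 × 336/365.44 ≈ 371 Hz.
On the return leg the train is a moving observer: f₂ = f₁ · (v − v_e)/v = 371 × 306.56/336 ≈ 338 Hz.

338 Hz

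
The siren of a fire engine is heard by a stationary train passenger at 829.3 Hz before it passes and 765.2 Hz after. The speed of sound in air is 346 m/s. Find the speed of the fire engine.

13.9 m/s

f₁/f₂ = (v + v_s)/(v − v_s), so v_s = v · (f₁ − f₂)/(f₁ + f₂).
v_s = 346 × (829.3 − 765.2)/(829.3 + 765.2) = 346 × 64.1/1594.5 ≈ 13.9 m/s.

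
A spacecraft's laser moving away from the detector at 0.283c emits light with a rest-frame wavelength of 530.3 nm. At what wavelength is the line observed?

709.4 nm

Relativistic Doppler for wavelength: λ' = λ₀ · √((1 + β)/(1 − β)).
λ' = 530.3 × √(1.2830/0.7170) = 530.3 × 1.33768 ≈ 709.4 nm.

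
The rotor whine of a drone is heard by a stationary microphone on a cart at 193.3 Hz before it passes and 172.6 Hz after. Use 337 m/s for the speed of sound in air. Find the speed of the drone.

f₁/f₂ = (v + v_s)/(v − v_s), so v_s = v · (f₁ − f₂)/(f₁ + f₂).
v_s = 337 × (193.3 − 172.6)/(193.3 + 172.6) = 337 × 20.7/365.9 ≈ 19.1 m/s.

19.1 m/s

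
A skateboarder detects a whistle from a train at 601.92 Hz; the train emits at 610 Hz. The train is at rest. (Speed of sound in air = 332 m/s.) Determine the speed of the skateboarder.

4.4 m/s

f' < f, so the skateboarder is receding.
f' = f · (v − v_o)/v ⇒ v_o = v · |f'/f − 1|.
v_o = 332 × |601.92/610 − 1| = 332 × 0.01325 ≈ 4.4 m/s.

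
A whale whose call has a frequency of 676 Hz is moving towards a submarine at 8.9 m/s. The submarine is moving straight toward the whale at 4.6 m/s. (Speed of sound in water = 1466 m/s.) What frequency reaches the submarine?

682 Hz

Both move, so f' = f · (v + v_o)/(v − v_s).
f' = 676 × (1466 + 4.6)/(1466 − 8.9) = 676 × 1470.6/1457.1 ≈ 682 Hz.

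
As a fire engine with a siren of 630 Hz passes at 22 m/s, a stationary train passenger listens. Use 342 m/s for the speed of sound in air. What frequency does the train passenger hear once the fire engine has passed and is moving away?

592 Hz

Receding: f₂ = f · v/(v + v_s) = 630 × 342/364 ≈ 592 Hz.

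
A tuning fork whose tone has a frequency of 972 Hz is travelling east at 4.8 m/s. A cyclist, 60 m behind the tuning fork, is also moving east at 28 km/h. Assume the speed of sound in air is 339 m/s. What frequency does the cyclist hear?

28 km/h = 7.778 m/s.
The cyclist is behind, so the tuning fork is moving away from it while the cyclist is moving toward the tuning fork.
Both move, so f' = f · (v + v_o)/(v + v_s).
f' = 972 × (339 + 7.778)/(339 + 4.8) = 972 × 346.78/343.8 ≈ 980 Hz.

980 Hz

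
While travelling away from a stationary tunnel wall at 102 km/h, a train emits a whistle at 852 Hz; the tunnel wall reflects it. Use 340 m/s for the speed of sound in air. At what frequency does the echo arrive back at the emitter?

102 km/h = 28.33 m/s.
The tunnel wall receives the sound from a moving source: f₁ = f₀ · v/(v + v_e) = 852 × 340/368.33 ≈ 786 Hz.
On the return leg the train is a moving observer: f₂ = f₁ · (v − v_e)/v = 786 × 311.67/340 ≈ 721 Hz.
Equivalently f₂ = f₀ · (v − v_e)/(v + v_e).

721 Hz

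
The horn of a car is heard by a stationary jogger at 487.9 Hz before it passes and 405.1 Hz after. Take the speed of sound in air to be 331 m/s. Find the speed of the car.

f₁/f₂ = (v + v_s)/(v − v_s), so v_s = v · (f₁ − f₂)/(f₁ + f₂).
v_s = 331 × (487.9 − 405.1)/(487.9 + 405.1) = 331 × 82.8/893.0 ≈ 31 m/s.

31 m/s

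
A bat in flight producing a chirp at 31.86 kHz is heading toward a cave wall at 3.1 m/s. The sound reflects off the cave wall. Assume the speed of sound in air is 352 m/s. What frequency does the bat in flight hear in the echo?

32.4 kHz

The cave wall receives the sound from a moving source: f₁ = f₀ · v/(v − v_e) = 31.86 × 352/348.9 ≈ 32.1 kHz.
On the return leg the bat in flight is a moving observer: f₂ = f₁ · (v + v_e)/v = 32.1 × 355.1/352 ≈ 32.4 kHz.
Equivalently f₂ = f₀ · (v + v_e)/(v − v_e).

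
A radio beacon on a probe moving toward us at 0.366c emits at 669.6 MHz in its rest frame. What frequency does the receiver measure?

Relativistic Doppler for frequency: f' = f₀ · √((1 + β)/(1 − β)).
f' = 669.6 × √(1.3660/0.6340) = 669.6 × 1.46785 ≈ 982.9 MHz.

982.9 MHz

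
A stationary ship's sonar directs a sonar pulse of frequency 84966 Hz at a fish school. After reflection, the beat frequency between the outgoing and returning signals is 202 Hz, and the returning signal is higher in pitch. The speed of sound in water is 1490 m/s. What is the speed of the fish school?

Double Doppler shift off a moving reflector: f₂ = f₀ · (v + u)/(v − u) (u > 0 toward emitter).
Returning signal is higher, so f₂ = f₀ + Δf = 84966 + 202 = 85168 Hz.
Rearranging, u = v · (f₂ − f₀)/(f₂ + f₀) = 1490 × 202/170134 ≈ 1.77 m/s.
So the fish school is moving at 1.77 m/s toward the emitter.

1.77 m/s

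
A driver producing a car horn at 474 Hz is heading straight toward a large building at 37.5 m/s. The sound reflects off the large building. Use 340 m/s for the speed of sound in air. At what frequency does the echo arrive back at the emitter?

The large building receives the sound from a moving source: f₁ = f₀ · v/(v − v_e) = 474 × 340/302.5 ≈ 533 Hz.
On the return leg the driver is a moving observer: f₂ = f₁ · (v + v_e)/v = 533 × 377.5/340 ≈ 592 Hz.
Equivalently f₂ = f₀ · (v + v_e)/(v − v_e).

592 Hz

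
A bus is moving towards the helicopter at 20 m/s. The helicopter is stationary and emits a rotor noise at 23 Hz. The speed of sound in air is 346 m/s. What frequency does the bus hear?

Only the observer moves, toward the source, so f' = f · (v + v_o)/v.
f' = 23 × (346 + 20)/346 = 23 × 366/346 ≈ 24.3 Hz.

24.3 Hz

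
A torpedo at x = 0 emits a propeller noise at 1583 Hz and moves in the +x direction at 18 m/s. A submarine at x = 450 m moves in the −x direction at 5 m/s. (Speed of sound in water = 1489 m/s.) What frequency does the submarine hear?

1608 Hz

The observer lies on the +x side, so the source is heading toward the observer and the observer is heading toward the source.
With source approaching and observer approaching, f' = f · (v + v_o)/(v − v_s).
f' = 1583 × (1489 + 5)/(1489 − 18) = 1583 × 1494/1471 ≈ 1608 Hz.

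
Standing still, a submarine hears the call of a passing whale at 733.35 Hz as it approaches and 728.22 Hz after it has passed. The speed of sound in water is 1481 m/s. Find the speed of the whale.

f₁/f₂ = (v + v_s)/(v − v_s), so v_s = v · (f₁ − f₂)/(f₁ + f₂).
v_s = 1481 × (733.35 − 728.22)/(733.35 + 728.22) = 1481 × 5.13/1461.57 ≈ 5.2 m/s.

5.2 m/s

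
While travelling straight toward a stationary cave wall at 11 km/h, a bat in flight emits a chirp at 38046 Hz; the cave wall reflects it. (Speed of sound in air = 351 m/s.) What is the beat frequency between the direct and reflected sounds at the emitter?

668 Hz

11 km/h = 3.056 m/s.
The cave wall receives the sound from a moving source: f₁ = f₀ · v/(v − v_e) = 38046 × 351/347.94 ≈ 38380 Hz.
On the return leg the bat in flight is a moving observer: f₂ = f₁ · (v + v_e)/v = 38380 × 354.06/351 ≈ 38714 Hz.
Equivalently f₂ = f₀ · (v + v_e)/(v − v_e).
Beat against the emitted tone: |f₂ − f₀| = 2v_e·f₀/(v − v_e) = 2 × 3.056 × 38046/347.94 ≈ 668 Hz.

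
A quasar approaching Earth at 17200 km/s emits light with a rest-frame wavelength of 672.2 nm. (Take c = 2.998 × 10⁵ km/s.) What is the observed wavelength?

β = v/c = 17200/299800 = 0.0574.
Relativistic Doppler for wavelength: λ' = λ₀ · √((1 − β)/(1 + β)).
λ' = 672.2 × √(0.9426/1.0574) = 672.2 × 0.94418 ≈ 634.7 nm.

634.7 nm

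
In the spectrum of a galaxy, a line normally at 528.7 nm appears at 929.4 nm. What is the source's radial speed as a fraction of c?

0.511

λ'/λ₀ = 1.7579 > 1 (redshift), so the source is receding.
λ'/λ₀ = √((1 + β)/(1 − β)) for a receding source ⇒ β = (r² − 1)/(r² + 1) with r = λ'/λ₀.
β = (3.0902 − 1)/(3.0902 + 1) ≈ 0.511.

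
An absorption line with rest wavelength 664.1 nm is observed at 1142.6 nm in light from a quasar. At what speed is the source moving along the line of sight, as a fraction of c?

λ'/λ₀ = 1.7205 > 1 (redshift), so the source is receding.
λ'/λ₀ = √((1 + β)/(1 − β)) for a receding source ⇒ β = (r² − 1)/(r² + 1) with r = λ'/λ₀.
β = (2.9602 − 1)/(2.9602 + 1) ≈ 0.495.

0.495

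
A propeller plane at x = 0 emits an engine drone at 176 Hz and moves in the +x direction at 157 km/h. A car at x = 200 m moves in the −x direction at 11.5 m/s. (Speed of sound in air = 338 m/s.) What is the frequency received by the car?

157 km/h = 43.61 m/s.
The observer lies on the +x side, so the source is heading toward the observer and the observer is heading toward the source.
With source approaching and observer approaching, f' = f · (v + v_o)/(v − v_s).
f' = 176 × (338 + 11.5)/(338 − 43.61) = 176 × 349.5/294.39 ≈ 209 Hz.

209 Hz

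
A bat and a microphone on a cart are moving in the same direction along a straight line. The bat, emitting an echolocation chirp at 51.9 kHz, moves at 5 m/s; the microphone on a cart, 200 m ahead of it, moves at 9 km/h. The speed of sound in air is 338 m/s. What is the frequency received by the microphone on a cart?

52.3 kHz

9 km/h = 2.5 m/s.
The microphone on a cart is ahead, so the bat is moving toward it while the microphone on a cart is moving away from the bat.
Both move, so f' = f · (v − v_o)/(v − v_s).
f' = 51.9 × (338 − 2.5)/(338 − 5) = 51.9 × 335.5/333 ≈ 52.3 kHz.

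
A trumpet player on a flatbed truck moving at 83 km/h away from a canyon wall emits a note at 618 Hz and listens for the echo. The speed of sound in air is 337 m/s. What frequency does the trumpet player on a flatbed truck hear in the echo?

539 Hz

83 km/h = 23.06 m/s.
The canyon wall receives the sound from a moving source: f₁ = f₀ · v/(v + v_e) = 618 × 337/360.06 ≈ 578 Hz.
On the return leg the trumpet player on a flatbed truck is a moving observer: f₂ = f₁ · (v − v_e)/v = 578 × 313.94/337 ≈ 539 Hz.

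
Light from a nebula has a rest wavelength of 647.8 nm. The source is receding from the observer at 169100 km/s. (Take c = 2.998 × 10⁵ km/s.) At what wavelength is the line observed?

1227.0 nm

β = v/c = 169100/299800 = 0.5640.
Relativistic Doppler for wavelength: λ' = λ₀ · √((1 + β)/(1 − β)).
λ' = 647.8 × √(1.5640/0.4360) = 647.8 × 1.89410 ≈ 1227.0 nm.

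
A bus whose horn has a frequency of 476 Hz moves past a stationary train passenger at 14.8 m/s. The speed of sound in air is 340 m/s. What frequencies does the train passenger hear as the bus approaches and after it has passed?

498 Hz approaching; 456 Hz receding

Approaching: f₁ = f · v/(v − v_s) = 476 × 340/325.2 ≈ 498 Hz.
Receding: f₂ = f · v/(v + v_s) = 476 × 340/354.8 ≈ 456 Hz.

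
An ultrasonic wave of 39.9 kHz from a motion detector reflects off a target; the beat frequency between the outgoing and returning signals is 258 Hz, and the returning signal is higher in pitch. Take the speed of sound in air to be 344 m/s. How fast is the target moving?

1.11 m/s

Double Doppler shift off a moving reflector: f₂ = f₀ · (v + u)/(v − u) (u > 0 toward emitter).
Returning signal is higher, so f₂ = f₀ + Δf = 39900 + 258 = 40158 Hz.
Rearranging, u = v · (f₂ − f₀)/(f₂ + f₀) = 344 × 258/80058 ≈ 1.11 m/s.
So the target is moving at 1.11 m/s toward the emitter.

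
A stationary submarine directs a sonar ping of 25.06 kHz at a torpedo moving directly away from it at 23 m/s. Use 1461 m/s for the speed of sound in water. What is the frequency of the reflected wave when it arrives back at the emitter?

24.3 kHz

At the torpedo (a moving observer), f₁ = f₀ · (v − u)/v = 25.06 × 1438/1461 ≈ 24.7 kHz.
On reflection it acts as a source moving away from the stationary detector: f₂ = f₁ · v/(v + u) = 24.7 × 1461/1484 ≈ 24.3 kHz.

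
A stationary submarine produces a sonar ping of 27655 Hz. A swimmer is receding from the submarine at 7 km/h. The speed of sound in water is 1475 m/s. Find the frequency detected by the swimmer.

7 km/h = 1.944 m/s.
Only the observer moves, away from the source, so f' = f · (v − v_o)/v.
f' = 27655 × (1475 − 1.944)/1475 = 27655 × 1473.1/1475 ≈ 27619 Hz.

27619 Hz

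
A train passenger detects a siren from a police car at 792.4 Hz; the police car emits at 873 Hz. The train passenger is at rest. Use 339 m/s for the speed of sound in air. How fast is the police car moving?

f' < f, so the police car is receding.
f' = f · v/(v + v_s) ⇒ v_s = v · |1 − f/f'|.
v_s = 339 × |1 − 873/792.4| = 339 × 0.1017 ≈ 34 m/s.

34 m/s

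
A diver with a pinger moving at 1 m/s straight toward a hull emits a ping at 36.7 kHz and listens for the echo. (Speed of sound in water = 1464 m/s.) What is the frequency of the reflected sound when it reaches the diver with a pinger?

The hull receives the sound from a moving source: f₁ = f₀ · v/(v − v_e) = 36.7 × 1464/1463 ≈ 36.7 kHz.
On the return leg the diver with a pinger is a moving observer: f₂ = f₁ · (v + v_e)/v = 36.7 × 1465/1464 ≈ 36.8 kHz.

36.8 kHz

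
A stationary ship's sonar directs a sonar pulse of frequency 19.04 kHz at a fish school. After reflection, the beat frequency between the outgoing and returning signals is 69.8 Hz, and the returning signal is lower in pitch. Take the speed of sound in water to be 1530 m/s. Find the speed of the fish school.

2.81 m/s

Double Doppler shift off a moving reflector: f₂ = f₀ · (v + u)/(v − u) (u > 0 toward emitter).
Returning signal is lower, so f₂ = f₀ − Δf = 19040 − 69.8 = 18970.2 Hz.
Rearranging, u = v · (f₂ − f₀)/(f₂ + f₀) = 1530 × -69.8/38010.2 ≈ -2.81 m/s.
So the fish school is moving at 2.81 m/s away from the emitter.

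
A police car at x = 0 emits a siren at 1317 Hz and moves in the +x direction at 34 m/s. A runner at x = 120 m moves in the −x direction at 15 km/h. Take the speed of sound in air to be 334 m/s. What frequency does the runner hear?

1485 Hz

15 km/h = 4.167 m/s.
The observer lies on the +x side, so the source is heading toward the observer and the observer is heading toward the source.
General Doppler shift: f' = f · (v + v_o)/(v − v_s).
f' = 1317 × (334 + 4.167)/(334 − 34) = 1317 × 338.17/300 ≈ 1485 Hz.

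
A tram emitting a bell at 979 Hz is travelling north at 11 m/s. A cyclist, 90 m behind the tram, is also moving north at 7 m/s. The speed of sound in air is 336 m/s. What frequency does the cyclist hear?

968 Hz

The cyclist is behind, so the tram is moving away from it while the cyclist is moving toward the tram.
Both move, so f' = f · (v + v_o)/(v + v_s).
f' = 979 × (336 + 7)/(336 + 11) = 979 × 343/347 ≈ 968 Hz.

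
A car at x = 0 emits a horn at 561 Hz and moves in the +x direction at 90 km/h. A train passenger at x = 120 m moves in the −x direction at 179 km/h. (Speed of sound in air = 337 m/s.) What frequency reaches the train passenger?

90 km/h = 25 m/s; 179 km/h = 49.72 m/s.
The observer lies on the +x side, so the source is heading toward the observer and the observer is heading toward the source.
Both move, so f' = f · (v + v_o)/(v − v_s).
f' = 561 × (337 + 49.72)/(337 − 25) = 561 × 386.72/312 ≈ 695 Hz.

695 Hz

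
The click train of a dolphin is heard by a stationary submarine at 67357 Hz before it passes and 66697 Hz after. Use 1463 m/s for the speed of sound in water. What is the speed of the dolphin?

7.2 m/s

f₁/f₂ = (v + v_s)/(v − v_s), so v_s = v · (f₁ − f₂)/(f₁ + f₂).
v_s = 1463 × (67357 − 66697)/(67357 + 66697) = 1463 × 660/134054 ≈ 7.2 m/s.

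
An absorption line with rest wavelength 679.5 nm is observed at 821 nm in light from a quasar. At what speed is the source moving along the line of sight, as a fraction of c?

λ'/λ₀ = 1.2082 > 1 (redshift), so the source is receding.
λ'/λ₀ = √((1 + β)/(1 − β)) for a receding source ⇒ β = (r² − 1)/(r² + 1) with r = λ'/λ₀.
β = (1.4598 − 1)/(1.4598 + 1) ≈ 0.187.

0.187c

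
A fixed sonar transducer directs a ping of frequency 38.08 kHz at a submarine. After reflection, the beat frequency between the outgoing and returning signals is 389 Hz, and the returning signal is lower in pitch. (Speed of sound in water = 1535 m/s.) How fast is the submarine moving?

7.9 m/s

Double Doppler shift off a moving reflector: f₂ = f₀ · (v + u)/(v − u) (u > 0 toward emitter).
Returning signal is lower, so f₂ = f₀ − Δf = 38080 − 389 = 37691 Hz.
Rearranging, u = v · (f₂ − f₀)/(f₂ + f₀) = 1535 × -389/75771 ≈ -7.9 m/s.
So the submarine is moving at 7.9 m/s away from the emitter.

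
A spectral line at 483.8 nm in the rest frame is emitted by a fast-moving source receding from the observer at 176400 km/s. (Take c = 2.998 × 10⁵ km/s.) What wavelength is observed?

950.4 nm

β = v/c = 176400/299800 = 0.5884.
Relativistic Doppler for wavelength: λ' = λ₀ · √((1 + β)/(1 − β)).
λ' = 483.8 × √(1.5884/0.4116) = 483.8 × 1.96443 ≈ 950.4 nm.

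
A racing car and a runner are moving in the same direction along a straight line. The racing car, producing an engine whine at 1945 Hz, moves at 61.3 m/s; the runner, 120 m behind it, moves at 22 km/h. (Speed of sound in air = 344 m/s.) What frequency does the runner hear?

22 km/h = 6.111 m/s.
The runner is behind, so the racing car is moving away from it while the runner is moving toward the racing car.
With source receding and observer approaching, f' = f · (v + v_o)/(v + v_s).
f' = 1945 × (344 + 6.111)/(344 + 61.3) = 1945 × 350.11/405.3 ≈ 1680 Hz.

1680 Hz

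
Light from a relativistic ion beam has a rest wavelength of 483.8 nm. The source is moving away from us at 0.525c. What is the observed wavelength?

866.9 nm

Relativistic Doppler for wavelength: λ' = λ₀ · √((1 + β)/(1 − β)).
λ' = 483.8 × √(1.5250/0.4750) = 483.8 × 1.79179 ≈ 866.9 nm.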